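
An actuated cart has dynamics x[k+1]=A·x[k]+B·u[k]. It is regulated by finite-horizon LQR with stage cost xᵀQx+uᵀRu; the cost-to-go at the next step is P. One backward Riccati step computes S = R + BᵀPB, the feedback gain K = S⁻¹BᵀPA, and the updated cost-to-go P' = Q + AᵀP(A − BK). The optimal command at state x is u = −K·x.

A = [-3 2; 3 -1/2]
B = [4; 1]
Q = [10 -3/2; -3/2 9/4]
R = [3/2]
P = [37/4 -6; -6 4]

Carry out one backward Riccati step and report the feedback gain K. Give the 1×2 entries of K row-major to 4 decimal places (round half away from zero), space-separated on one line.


-1.4502 0.6825

BᵀP = [31.0000 -20.0000]
S = R + BᵀPB = [3/2] + [104.0000] = [105.5000]
BᵀPA = [-153.0000 72.0000]
K = S⁻¹·BᵀPA = [-1.4502 0.6825]
A−BK = [2.8009 -0.7299; 4.4502 -1.1825]
AᵀP(A−BK) = [5.3637 -2.0829; -2.0829 0.8626]
P' = Q + AᵀP(A−BK) = [15.3637 -3.5829; -3.5829 3.1126]
tr(P') = 18.4763


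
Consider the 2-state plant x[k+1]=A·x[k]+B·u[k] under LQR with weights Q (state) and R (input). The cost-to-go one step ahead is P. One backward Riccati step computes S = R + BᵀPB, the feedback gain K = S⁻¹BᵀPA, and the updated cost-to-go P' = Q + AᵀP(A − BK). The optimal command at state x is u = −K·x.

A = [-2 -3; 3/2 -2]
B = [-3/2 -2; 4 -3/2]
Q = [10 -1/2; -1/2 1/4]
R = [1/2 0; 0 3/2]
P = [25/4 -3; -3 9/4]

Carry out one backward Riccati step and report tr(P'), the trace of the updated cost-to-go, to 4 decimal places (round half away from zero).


BᵀP = [-21.3750 13.5000; -8.0000 2.6250]
S = R + BᵀPB = [1/2 0; 0 3/2] + [86.0625 22.5000; 22.5000 12.0625] = [86.5625 22.5000; 22.5000 13.5625]
BᵀPA = [63.0000 37.1250; 19.9375 18.7500]
K = S⁻¹·BᵀPA = [0.6078 0.1222; 0.4618 1.1797]
A−BK = [-0.1648 -0.4573; -0.2385 -0.7195]
AᵀP(A−BK) = [0.5664 1.0284; 1.0284 2.5925]
P' = Q + AᵀP(A−BK) = [10.5664 0.5284; 0.5284 2.8425]
tr(P') = 13.4090

13.4090


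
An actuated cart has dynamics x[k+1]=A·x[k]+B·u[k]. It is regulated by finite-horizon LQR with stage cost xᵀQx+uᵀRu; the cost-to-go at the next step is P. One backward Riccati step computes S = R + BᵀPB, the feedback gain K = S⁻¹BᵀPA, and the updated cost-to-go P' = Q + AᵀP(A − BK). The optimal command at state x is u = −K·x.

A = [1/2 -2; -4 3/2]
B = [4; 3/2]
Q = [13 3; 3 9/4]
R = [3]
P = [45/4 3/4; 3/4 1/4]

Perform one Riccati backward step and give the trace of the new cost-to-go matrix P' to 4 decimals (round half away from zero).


20.1738

BᵀP = [46.1250 3.3750]
S = R + BᵀPB = [3] + [189.5625] = [192.5625]
BᵀPA = [9.5625 -87.1875]
K = S⁻¹·BᵀPA = [0.0497 -0.4528]
A−BK = [0.3014 -0.1889; -4.0745 2.1792]
AᵀP(A−BK) = [3.3376 -1.8578; -1.8578 1.5862]
P' = Q + AᵀP(A−BK) = [16.3376 1.1422; 1.1422 3.8362]
tr(P') = 20.1738


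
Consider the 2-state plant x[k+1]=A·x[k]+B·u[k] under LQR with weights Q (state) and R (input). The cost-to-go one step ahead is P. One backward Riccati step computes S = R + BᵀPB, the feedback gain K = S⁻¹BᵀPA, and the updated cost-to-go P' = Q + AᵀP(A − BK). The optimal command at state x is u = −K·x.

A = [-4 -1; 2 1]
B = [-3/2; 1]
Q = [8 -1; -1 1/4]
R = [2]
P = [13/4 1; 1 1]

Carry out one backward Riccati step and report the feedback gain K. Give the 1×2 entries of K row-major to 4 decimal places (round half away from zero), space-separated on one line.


1.9829 0.4615

BᵀP = [-3.8750 -0.5000]
S = R + BᵀPB = [2] + [5.3125] = [7.3125]
BᵀPA = [14.5000 3.3750]
K = S⁻¹·BᵀPA = [1.9829 0.4615]
A−BK = [-1.0256 -0.3077; 0.0171 0.5385]
AᵀP(A−BK) = [11.2479 2.3077; 2.3077 0.6923]
P' = Q + AᵀP(A−BK) = [19.2479 1.3077; 1.3077 0.9423]
tr(P') = 20.1902


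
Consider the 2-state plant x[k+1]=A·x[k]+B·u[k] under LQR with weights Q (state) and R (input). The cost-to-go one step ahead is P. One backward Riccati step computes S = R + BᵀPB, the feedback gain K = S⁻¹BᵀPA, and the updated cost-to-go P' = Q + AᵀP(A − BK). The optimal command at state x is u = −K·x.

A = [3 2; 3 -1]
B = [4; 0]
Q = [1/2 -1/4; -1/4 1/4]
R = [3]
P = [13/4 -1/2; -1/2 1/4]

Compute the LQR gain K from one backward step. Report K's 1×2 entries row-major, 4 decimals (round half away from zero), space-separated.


BᵀP = [13.0000 -2.0000]
S = R + BᵀPB = [3] + [52.0000] = [55.0000]
BᵀPA = [33.0000 28.0000]
K = S⁻¹·BᵀPA = [0.6000 0.5091]
A−BK = [0.6000 -0.0364; 3.0000 -1.0000]
AᵀP(A−BK) = [2.7000 0.4500; 0.4500 0.9955]
P' = Q + AᵀP(A−BK) = [3.2000 0.2000; 0.2000 1.2455]
tr(P') = 4.4455

0.6000 0.5091


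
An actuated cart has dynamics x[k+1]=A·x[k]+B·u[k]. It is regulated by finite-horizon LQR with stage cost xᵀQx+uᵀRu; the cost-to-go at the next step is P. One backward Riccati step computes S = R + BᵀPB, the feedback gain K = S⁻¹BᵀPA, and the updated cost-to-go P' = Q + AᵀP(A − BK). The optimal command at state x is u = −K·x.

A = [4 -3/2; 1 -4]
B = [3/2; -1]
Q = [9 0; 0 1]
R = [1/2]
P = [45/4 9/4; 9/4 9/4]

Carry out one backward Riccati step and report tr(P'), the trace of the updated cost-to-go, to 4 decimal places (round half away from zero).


98.9575

BᵀP = [14.6250 1.1250]
S = R + BᵀPB = [1/2] + [20.8125] = [21.3125]
BᵀPA = [59.6250 -26.4375]
K = S⁻¹·BᵀPA = [2.7977 -1.2405]
A−BK = [-0.1965 0.3607; 3.7977 -5.2405]
AᵀP(A−BK) = [33.4399 -41.9120; -41.9120 55.5176]
P' = Q + AᵀP(A−BK) = [42.4399 -41.9120; -41.9120 56.5176]
tr(P') = 98.9575


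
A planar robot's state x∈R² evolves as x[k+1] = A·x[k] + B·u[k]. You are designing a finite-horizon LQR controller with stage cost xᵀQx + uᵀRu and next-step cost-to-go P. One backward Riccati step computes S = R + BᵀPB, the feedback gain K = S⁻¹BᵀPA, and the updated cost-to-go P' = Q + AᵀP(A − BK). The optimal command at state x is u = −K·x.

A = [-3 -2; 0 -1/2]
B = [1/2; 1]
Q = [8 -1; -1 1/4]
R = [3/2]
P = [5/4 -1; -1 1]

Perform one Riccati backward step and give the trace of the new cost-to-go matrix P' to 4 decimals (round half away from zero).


BᵀP = [-0.3750 0.5000]
S = R + BᵀPB = [3/2] + [0.3125] = [1.8125]
BᵀPA = [1.1250 0.5000]
K = S⁻¹·BᵀPA = [0.6207 0.2759]
A−BK = [-3.3103 -2.1379; -0.6207 -0.7759]
AᵀP(A−BK) = [10.5517 5.6897; 5.6897 3.1121]
P' = Q + AᵀP(A−BK) = [18.5517 4.6897; 4.6897 3.3621]
tr(P') = 21.9138

21.9138


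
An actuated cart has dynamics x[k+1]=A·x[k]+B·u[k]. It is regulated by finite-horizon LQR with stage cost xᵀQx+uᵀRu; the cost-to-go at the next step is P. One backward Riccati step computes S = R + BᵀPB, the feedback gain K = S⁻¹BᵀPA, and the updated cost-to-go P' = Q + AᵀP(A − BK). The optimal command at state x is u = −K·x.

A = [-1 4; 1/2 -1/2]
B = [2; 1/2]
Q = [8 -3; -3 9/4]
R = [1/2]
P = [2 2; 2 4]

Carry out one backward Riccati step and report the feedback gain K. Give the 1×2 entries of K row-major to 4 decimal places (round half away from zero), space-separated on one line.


BᵀP = [5.0000 6.0000]
S = R + BᵀPB = [1/2] + [13.0000] = [13.5000]
BᵀPA = [-2.0000 17.0000]
K = S⁻¹·BᵀPA = [-0.1481 1.2593]
A−BK = [-0.7037 1.4815; 0.5741 -1.1296]
AᵀP(A−BK) = [0.7037 -1.4815; -1.4815 3.5926]
P' = Q + AᵀP(A−BK) = [8.7037 -4.4815; -4.4815 5.8426]
tr(P') = 14.5463

-0.1481 1.2593


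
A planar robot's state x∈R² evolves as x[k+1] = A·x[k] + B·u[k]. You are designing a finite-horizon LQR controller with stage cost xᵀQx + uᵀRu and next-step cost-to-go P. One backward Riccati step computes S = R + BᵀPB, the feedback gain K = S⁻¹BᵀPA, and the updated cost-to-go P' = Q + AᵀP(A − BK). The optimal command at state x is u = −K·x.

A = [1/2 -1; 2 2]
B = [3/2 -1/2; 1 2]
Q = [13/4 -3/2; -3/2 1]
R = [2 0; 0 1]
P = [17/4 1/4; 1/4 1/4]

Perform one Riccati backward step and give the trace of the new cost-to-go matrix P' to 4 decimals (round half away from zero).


BᵀP = [6.6250 0.6250; -1.6250 0.3750]
S = R + BᵀPB = [2 0; 0 1] + [10.5625 -2.0625; -2.0625 1.5625] = [12.5625 -2.0625; -2.0625 2.5625]
BᵀPA = [4.5625 -5.3750; -0.0625 2.3750]
K = S⁻¹·BᵀPA = [0.4139 -0.3177; 0.3087 0.6711]
A−BK = [0.0336 -0.1879; 0.9687 0.9754]
AᵀP(A−BK) = [0.6935 0.1163; 0.1163 0.9485]
P' = Q + AᵀP(A−BK) = [3.9435 -1.3837; -1.3837 1.9485]
tr(P') = 5.8921

5.8921


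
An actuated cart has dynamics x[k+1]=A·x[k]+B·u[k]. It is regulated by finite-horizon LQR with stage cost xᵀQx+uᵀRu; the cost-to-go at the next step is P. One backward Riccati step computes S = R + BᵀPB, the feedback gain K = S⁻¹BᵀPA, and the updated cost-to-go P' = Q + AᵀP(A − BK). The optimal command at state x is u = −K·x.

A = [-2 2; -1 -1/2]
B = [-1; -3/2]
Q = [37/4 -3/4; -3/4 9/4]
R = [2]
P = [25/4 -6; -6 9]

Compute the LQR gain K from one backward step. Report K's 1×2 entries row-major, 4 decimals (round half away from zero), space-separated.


0.1905 0.8810

BᵀP = [2.7500 -7.5000]
S = R + BᵀPB = [2] + [8.5000] = [10.5000]
BᵀPA = [2.0000 9.2500]
K = S⁻¹·BᵀPA = [0.1905 0.8810]
A−BK = [-1.8095 2.8810; -0.7143 0.8214]
AᵀP(A−BK) = [9.6190 -16.2619; -16.2619 31.1012]
P' = Q + AᵀP(A−BK) = [18.8690 -17.0119; -17.0119 33.3512]
tr(P') = 52.2202


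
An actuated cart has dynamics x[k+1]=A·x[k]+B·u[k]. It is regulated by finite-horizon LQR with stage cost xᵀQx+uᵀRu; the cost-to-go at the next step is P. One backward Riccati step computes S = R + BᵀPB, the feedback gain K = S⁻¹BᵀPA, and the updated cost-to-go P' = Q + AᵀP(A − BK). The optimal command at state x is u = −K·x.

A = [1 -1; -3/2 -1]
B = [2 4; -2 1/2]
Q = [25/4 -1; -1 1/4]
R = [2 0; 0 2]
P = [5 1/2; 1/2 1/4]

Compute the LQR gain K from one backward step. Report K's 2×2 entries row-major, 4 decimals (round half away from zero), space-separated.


BᵀP = [9.0000 0.5000; 20.2500 2.1250]
S = R + BᵀPB = [2 0; 0 2] + [17.0000 36.2500; 36.2500 82.0625] = [19.0000 36.2500; 36.2500 84.0625]
BᵀPA = [8.2500 -9.5000; 17.0625 -22.3750]
K = S⁻¹·BᵀPA = [0.2649 0.0442; 0.0887 -0.2852]
A−BK = [0.1152 0.0525; -1.0146 -0.7691]
AᵀP(A−BK) = [0.3629 0.1272; 0.1272 0.2879]
P' = Q + AᵀP(A−BK) = [6.6129 -0.8728; -0.8728 0.5379]
tr(P') = 7.1508

0.2649 0.0442 0.0887 -0.2852


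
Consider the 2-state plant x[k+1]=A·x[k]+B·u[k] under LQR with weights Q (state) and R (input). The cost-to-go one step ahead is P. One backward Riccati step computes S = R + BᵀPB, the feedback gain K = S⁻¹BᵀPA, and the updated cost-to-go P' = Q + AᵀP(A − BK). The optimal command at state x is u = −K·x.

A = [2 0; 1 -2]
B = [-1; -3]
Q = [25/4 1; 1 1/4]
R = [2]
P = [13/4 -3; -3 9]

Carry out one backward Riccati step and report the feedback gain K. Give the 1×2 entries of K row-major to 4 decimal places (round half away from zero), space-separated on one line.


BᵀP = [5.7500 -24.0000]
S = R + BᵀPB = [2] + [66.2500] = [68.2500]
BᵀPA = [-12.5000 48.0000]
K = S⁻¹·BᵀPA = [-0.1832 0.7033]
A−BK = [1.8168 0.7033; 0.4505 0.1099]
AᵀP(A−BK) = [7.7106 2.7912; 2.7912 2.2418]
P' = Q + AᵀP(A−BK) = [13.9606 3.7912; 3.7912 2.4918]
tr(P') = 16.4524

-0.1832 0.7033


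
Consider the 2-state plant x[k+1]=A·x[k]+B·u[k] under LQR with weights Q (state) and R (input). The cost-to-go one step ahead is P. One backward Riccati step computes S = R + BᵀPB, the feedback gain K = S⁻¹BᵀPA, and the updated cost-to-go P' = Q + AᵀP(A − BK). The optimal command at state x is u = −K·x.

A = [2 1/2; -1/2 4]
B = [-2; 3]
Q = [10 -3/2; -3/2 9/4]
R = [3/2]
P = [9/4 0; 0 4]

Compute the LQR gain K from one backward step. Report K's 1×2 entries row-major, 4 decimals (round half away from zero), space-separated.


-0.3226 0.9839

BᵀP = [-4.5000 12.0000]
S = R + BᵀPB = [3/2] + [45.0000] = [46.5000]
BᵀPA = [-15.0000 45.7500]
K = S⁻¹·BᵀPA = [-0.3226 0.9839]
A−BK = [1.3548 2.4677; 0.4677 1.0484]
AᵀP(A−BK) = [5.1613 9.0081; 9.0081 19.5504]
P' = Q + AᵀP(A−BK) = [15.1613 7.5081; 7.5081 21.8004]
tr(P') = 36.9617


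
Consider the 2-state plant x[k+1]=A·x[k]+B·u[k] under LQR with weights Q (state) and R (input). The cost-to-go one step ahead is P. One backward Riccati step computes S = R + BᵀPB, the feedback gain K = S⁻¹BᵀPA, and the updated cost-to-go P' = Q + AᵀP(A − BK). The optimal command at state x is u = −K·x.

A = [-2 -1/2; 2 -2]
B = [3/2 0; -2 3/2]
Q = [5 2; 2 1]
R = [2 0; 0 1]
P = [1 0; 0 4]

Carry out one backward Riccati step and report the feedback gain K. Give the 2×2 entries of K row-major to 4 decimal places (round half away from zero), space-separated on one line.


BᵀP = [1.5000 -8.0000; 0.0000 6.0000]
S = R + BᵀPB = [2 0; 0 1] + [18.2500 -12.0000; -12.0000 9.0000] = [20.2500 -12.0000; -12.0000 10.0000]
BᵀPA = [-19.0000 15.2500; 12.0000 -12.0000]
K = S⁻¹·BᵀPA = [-0.7863 0.1453; 0.2564 -1.0256]
A−BK = [-0.8205 -0.7179; 0.0427 -0.1709]
AᵀP(A−BK) = [1.9829 0.0684; 0.0684 1.7265]
P' = Q + AᵀP(A−BK) = [6.9829 2.0684; 2.0684 2.7265]
tr(P') = 9.7094

-0.7863 0.1453 0.2564 -1.0256


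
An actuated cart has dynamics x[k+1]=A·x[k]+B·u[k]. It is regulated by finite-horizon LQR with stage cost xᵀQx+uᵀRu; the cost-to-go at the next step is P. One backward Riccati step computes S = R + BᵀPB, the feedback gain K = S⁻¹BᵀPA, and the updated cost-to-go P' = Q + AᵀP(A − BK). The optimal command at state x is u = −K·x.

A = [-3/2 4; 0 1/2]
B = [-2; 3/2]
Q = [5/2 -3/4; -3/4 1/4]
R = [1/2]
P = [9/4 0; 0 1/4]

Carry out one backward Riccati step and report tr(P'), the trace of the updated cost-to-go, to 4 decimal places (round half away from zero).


BᵀP = [-4.5000 0.3750]
S = R + BᵀPB = [1/2] + [9.5625] = [10.0625]
BᵀPA = [6.7500 -17.8125]
K = S⁻¹·BᵀPA = [0.6708 -1.7702]
A−BK = [-0.1584 0.4596; -1.0062 3.1553]
AᵀP(A−BK) = [0.5345 -1.5512; -1.5512 4.5311]
P' = Q + AᵀP(A−BK) = [3.0345 -2.3012; -2.3012 4.7811]
tr(P') = 7.8156

7.8156


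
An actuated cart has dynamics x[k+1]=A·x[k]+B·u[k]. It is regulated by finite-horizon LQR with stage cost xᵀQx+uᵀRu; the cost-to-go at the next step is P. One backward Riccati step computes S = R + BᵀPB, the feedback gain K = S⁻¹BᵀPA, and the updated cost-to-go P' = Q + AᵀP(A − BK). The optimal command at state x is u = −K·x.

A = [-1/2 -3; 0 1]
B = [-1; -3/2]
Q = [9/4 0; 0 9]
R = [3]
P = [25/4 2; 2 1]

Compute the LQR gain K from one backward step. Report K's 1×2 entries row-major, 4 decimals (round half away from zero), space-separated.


BᵀP = [-9.2500 -3.5000]
S = R + BᵀPB = [3] + [14.5000] = [17.5000]
BᵀPA = [4.6250 24.2500]
K = S⁻¹·BᵀPA = [0.2643 1.3857]
A−BK = [-0.2357 -1.6143; 0.3964 3.0786]
AᵀP(A−BK) = [0.3402 1.9661; 1.9661 11.6464]
P' = Q + AᵀP(A−BK) = [2.5902 1.9661; 1.9661 20.6464]
tr(P') = 23.2366

0.2643 1.3857


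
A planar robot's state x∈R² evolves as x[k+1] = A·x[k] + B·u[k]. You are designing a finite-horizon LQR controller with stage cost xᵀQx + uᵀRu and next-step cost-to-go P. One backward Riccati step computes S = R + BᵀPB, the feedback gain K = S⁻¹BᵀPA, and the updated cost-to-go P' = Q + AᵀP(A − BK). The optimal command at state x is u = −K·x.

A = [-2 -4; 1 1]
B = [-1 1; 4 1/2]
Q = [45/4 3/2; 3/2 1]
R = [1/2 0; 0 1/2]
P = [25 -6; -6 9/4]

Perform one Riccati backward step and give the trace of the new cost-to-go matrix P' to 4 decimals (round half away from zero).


BᵀP = [-49.0000 15.0000; 22.0000 -4.8750]
S = R + BᵀPB = [1/2 0; 0 1/2] + [109.0000 -41.5000; -41.5000 19.5625] = [109.5000 -41.5000; -41.5000 20.0625]
BᵀPA = [113.0000 211.0000; -48.8750 -92.8750]
K = S⁻¹·BᵀPA = [0.5031 0.7983; -1.3955 -2.9779]
A−BK = [-0.1014 -0.2237; -0.3145 -0.7043]
AᵀP(A−BK) = [1.1972 2.4936; 2.4936 5.2293]
P' = Q + AᵀP(A−BK) = [12.4472 3.9936; 3.9936 6.2293]
tr(P') = 18.6765

18.6765


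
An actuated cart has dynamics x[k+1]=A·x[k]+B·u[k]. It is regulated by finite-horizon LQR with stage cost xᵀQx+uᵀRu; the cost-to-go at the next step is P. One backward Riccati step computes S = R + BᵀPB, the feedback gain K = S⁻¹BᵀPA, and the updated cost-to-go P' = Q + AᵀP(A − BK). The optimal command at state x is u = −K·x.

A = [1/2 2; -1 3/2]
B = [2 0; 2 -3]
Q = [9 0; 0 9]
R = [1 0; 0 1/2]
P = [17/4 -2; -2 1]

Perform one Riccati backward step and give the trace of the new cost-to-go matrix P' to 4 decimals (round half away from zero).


BᵀP = [4.5000 -2.0000; 6.0000 -3.0000]
S = R + BᵀPB = [1 0; 0 1/2] + [5.0000 6.0000; 6.0000 9.0000] = [6.0000 6.0000; 6.0000 9.5000]
BᵀPA = [4.2500 6.0000; 6.0000 7.5000]
K = S⁻¹·BᵀPA = [0.2083 0.5714; 0.5000 0.4286]
A−BK = [0.0833 0.8571; 0.0833 1.6429]
AᵀP(A−BK) = [0.1771 0.2500; 0.2500 0.6071]
P' = Q + AᵀP(A−BK) = [9.1771 0.2500; 0.2500 9.6071]
tr(P') = 18.7842

18.7842


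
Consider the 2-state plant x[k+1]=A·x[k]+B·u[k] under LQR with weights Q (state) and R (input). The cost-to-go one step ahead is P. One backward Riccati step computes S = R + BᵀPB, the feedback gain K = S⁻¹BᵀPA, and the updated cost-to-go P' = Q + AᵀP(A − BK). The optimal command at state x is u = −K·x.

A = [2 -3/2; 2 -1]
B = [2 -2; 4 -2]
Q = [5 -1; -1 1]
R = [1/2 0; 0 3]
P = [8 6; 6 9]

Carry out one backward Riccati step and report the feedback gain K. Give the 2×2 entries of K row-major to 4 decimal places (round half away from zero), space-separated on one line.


0.3638 -0.1240 -0.4368 0.4216

BᵀP = [40.0000 48.0000; -28.0000 -30.0000]
S = R + BᵀPB = [1/2 0; 0 3] + [272.0000 -176.0000; -176.0000 116.0000] = [272.5000 -176.0000; -176.0000 119.0000]
BᵀPA = [176.0000 -108.0000; -116.0000 72.0000]
K = S⁻¹·BᵀPA = [0.3638 -0.1240; -0.4368 0.4216]
A−BK = [0.3989 -0.4087; -0.3286 0.3393]
AᵀP(A−BK) = [1.3104 -1.2649; -1.2649 1.2494]
P' = Q + AᵀP(A−BK) = [6.3104 -2.2649; -2.2649 2.2494]
tr(P') = 8.5598


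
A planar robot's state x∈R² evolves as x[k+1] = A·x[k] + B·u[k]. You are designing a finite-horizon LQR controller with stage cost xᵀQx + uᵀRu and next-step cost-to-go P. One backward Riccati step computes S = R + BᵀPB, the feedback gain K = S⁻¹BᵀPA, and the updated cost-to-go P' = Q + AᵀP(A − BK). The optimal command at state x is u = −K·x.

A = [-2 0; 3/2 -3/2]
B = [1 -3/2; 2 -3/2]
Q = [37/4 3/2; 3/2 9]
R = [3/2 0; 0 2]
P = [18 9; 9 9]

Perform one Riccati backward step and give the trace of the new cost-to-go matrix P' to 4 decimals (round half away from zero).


BᵀP = [36.0000 27.0000; -40.5000 -27.0000]
S = R + BᵀPB = [3/2 0; 0 2] + [90.0000 -94.5000; -94.5000 101.2500] = [91.5000 -94.5000; -94.5000 103.2500]
BᵀPA = [-31.5000 -40.5000; 40.5000 40.5000]
K = S⁻¹·BᵀPA = [1.1117 -0.6853; 1.4097 -0.2350]
A−BK = [-0.9971 0.3328; 1.3912 -0.4819]
AᵀP(A−BK) = [16.1742 -5.3207; -5.3207 2.0118]
P' = Q + AᵀP(A−BK) = [25.4242 -3.8207; -3.8207 11.0118]
tr(P') = 36.4360

36.4360


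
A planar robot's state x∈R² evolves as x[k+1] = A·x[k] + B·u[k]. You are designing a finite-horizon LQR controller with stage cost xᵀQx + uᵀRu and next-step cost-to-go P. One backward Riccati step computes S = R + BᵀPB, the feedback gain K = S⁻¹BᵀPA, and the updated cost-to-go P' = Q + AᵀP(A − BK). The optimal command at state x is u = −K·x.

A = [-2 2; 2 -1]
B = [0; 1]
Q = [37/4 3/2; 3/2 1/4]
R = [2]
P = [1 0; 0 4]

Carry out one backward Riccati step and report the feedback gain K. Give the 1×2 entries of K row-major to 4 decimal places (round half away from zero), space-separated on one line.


1.3333 -0.6667

BᵀP = [0.0000 4.0000]
S = R + BᵀPB = [2] + [4.0000] = [6.0000]
BᵀPA = [8.0000 -4.0000]
K = S⁻¹·BᵀPA = [1.3333 -0.6667]
A−BK = [-2.0000 2.0000; 0.6667 -0.3333]
AᵀP(A−BK) = [9.3333 -6.6667; -6.6667 5.3333]
P' = Q + AᵀP(A−BK) = [18.5833 -5.1667; -5.1667 5.5833]
tr(P') = 24.1667


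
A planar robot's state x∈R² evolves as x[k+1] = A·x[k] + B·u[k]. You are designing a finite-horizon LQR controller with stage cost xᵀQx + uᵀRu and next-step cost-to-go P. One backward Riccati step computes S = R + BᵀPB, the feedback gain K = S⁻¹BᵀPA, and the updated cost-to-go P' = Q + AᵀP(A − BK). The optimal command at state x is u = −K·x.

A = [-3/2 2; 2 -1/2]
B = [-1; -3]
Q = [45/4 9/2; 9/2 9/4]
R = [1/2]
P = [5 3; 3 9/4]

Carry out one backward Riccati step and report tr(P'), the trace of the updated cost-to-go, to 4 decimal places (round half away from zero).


18.0379

BᵀP = [-14.0000 -9.7500]
S = R + BᵀPB = [1/2] + [43.2500] = [43.7500]
BᵀPA = [1.5000 -23.1250]
K = S⁻¹·BᵀPA = [0.0343 -0.5286]
A−BK = [-1.4657 1.4714; 2.1029 -2.0857]
AᵀP(A−BK) = [2.1986 -2.2071; -2.2071 2.3393]
P' = Q + AᵀP(A−BK) = [13.4486 2.2929; 2.2929 4.5893]
tr(P') = 18.0379


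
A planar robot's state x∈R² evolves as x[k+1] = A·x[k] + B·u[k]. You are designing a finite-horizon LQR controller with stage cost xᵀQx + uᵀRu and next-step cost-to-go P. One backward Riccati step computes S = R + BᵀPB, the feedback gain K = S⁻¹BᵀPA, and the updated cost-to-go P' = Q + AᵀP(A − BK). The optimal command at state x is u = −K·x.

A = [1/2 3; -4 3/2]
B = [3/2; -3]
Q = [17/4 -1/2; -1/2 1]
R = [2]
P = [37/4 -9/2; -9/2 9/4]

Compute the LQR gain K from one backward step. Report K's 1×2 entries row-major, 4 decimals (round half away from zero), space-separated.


BᵀP = [27.3750 -13.5000]
S = R + BᵀPB = [2] + [81.5625] = [83.5625]
BᵀPA = [67.6875 61.8750]
K = S⁻¹·BᵀPA = [0.8100 0.7405]
A−BK = [-0.7150 1.8893; -1.5699 3.7214]
AᵀP(A−BK) = [1.4841 0.8799; 0.8799 1.9963]
P' = Q + AᵀP(A−BK) = [5.7341 0.3799; 0.3799 2.9963]
tr(P') = 8.7304

0.8100 0.7405


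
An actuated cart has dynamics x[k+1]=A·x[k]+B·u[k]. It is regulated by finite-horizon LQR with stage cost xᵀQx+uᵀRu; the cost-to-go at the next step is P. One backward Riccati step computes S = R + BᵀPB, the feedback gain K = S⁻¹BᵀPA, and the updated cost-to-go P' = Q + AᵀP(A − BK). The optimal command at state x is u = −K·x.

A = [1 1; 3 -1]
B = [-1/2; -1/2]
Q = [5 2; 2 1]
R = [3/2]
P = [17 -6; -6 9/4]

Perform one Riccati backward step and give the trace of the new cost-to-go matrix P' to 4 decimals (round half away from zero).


BᵀP = [-5.5000 1.8750]
S = R + BᵀPB = [3/2] + [1.8125] = [3.3125]
BᵀPA = [0.1250 -7.3750]
K = S⁻¹·BᵀPA = [0.0377 -2.2264]
A−BK = [1.0189 -0.1132; 3.0189 -2.1132]
AᵀP(A−BK) = [1.2453 -1.4717; -1.4717 14.8302]
P' = Q + AᵀP(A−BK) = [6.2453 0.5283; 0.5283 15.8302]
tr(P') = 22.0755

22.0755


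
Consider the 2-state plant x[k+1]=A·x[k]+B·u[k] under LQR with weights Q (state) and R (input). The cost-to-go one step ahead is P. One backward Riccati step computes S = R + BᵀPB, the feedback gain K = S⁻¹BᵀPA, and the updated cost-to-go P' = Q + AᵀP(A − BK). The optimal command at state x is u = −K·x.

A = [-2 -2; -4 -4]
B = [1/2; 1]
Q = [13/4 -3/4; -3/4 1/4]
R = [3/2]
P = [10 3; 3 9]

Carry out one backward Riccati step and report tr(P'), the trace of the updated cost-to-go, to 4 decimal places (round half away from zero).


BᵀP = [8.0000 10.5000]
S = R + BᵀPB = [3/2] + [14.5000] = [16.0000]
BᵀPA = [-58.0000 -58.0000]
K = S⁻¹·BᵀPA = [-3.6250 -3.6250]
A−BK = [-0.1875 -0.1875; -0.3750 -0.3750]
AᵀP(A−BK) = [21.7500 21.7500; 21.7500 21.7500]
P' = Q + AᵀP(A−BK) = [25.0000 21.0000; 21.0000 22.0000]
tr(P') = 47.0000

47.0000


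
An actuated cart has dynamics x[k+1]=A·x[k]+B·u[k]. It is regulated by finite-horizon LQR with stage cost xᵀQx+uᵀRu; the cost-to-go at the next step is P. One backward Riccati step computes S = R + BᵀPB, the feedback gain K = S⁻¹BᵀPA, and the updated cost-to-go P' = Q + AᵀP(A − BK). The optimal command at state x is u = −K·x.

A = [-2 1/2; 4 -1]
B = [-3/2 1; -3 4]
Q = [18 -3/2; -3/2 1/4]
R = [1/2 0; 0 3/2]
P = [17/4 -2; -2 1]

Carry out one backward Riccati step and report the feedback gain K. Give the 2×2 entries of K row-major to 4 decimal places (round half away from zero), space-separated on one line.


1.6963 -0.4241 2.8063 -0.7016

BᵀP = [-0.3750 0.0000; -3.7500 2.0000]
S = R + BᵀPB = [1/2 0; 0 3/2] + [0.5625 -0.3750; -0.3750 4.2500] = [1.0625 -0.3750; -0.3750 5.7500]
BᵀPA = [0.7500 -0.1875; 15.5000 -3.8750]
K = S⁻¹·BᵀPA = [1.6963 -0.4241; 2.8063 -0.7016]
A−BK = [-2.2618 0.5654; -2.1361 0.5340]
AᵀP(A−BK) = [20.2304 -5.0576; -5.0576 1.2644]
P' = Q + AᵀP(A−BK) = [38.2304 -6.5576; -6.5576 1.5144]
tr(P') = 39.7448


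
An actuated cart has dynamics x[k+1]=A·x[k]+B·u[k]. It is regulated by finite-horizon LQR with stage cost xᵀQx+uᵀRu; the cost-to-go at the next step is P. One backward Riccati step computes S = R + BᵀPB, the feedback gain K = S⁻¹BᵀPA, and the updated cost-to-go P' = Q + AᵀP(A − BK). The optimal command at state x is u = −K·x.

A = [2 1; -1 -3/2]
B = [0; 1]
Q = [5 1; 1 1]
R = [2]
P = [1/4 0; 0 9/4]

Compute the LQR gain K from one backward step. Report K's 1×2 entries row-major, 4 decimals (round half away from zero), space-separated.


-0.5294 -0.7941

BᵀP = [0.0000 2.2500]
S = R + BᵀPB = [2] + [2.2500] = [4.2500]
BᵀPA = [-2.2500 -3.3750]
K = S⁻¹·BᵀPA = [-0.5294 -0.7941]
A−BK = [2.0000 1.0000; -0.4706 -0.7059]
AᵀP(A−BK) = [2.0588 2.0882; 2.0882 2.6324]
P' = Q + AᵀP(A−BK) = [7.0588 3.0882; 3.0882 3.6324]
tr(P') = 10.6912


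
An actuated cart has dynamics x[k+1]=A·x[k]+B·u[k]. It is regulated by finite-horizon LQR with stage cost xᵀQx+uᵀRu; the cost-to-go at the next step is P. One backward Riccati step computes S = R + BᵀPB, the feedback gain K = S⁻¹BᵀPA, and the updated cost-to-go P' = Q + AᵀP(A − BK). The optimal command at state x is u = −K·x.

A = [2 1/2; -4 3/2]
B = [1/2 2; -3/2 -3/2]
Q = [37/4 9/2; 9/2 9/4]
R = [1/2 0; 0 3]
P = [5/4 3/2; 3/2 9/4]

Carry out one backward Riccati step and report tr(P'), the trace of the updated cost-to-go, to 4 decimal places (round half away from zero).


15.2469

BᵀP = [-1.6250 -2.6250; 0.2500 -0.3750]
S = R + BᵀPB = [1/2 0; 0 3] + [3.1250 0.6875; 0.6875 1.0625] = [3.6250 0.6875; 0.6875 4.0625]
BᵀPA = [7.2500 -4.7500; 2.0000 -0.4375]
K = S⁻¹·BᵀPA = [1.9699 -1.3327; 0.1589 0.1178]
A−BK = [0.6972 0.9307; -0.8068 -0.3223]
AᵀP(A−BK) = [2.4007 -1.3237; -1.3237 1.3463]
P' = Q + AᵀP(A−BK) = [11.6507 3.1763; 3.1763 3.5963]
tr(P') = 15.2469


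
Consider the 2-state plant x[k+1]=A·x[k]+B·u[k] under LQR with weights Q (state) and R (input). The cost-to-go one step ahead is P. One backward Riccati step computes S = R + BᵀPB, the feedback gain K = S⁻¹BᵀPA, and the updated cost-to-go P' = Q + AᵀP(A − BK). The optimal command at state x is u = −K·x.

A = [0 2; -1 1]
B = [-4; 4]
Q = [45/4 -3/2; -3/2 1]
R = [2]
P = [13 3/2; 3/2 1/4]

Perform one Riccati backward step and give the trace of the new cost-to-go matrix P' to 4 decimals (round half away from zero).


BᵀP = [-46.0000 -5.0000]
S = R + BᵀPB = [2] + [164.0000] = [166.0000]
BᵀPA = [5.0000 -97.0000]
K = S⁻¹·BᵀPA = [0.0301 -0.5843]
A−BK = [0.1205 -0.3373; -1.1205 3.3373]
AᵀP(A−BK) = [0.0994 -0.3283; -0.3283 1.5693]
P' = Q + AᵀP(A−BK) = [11.3494 -1.8283; -1.8283 2.5693]
tr(P') = 13.9187

13.9187


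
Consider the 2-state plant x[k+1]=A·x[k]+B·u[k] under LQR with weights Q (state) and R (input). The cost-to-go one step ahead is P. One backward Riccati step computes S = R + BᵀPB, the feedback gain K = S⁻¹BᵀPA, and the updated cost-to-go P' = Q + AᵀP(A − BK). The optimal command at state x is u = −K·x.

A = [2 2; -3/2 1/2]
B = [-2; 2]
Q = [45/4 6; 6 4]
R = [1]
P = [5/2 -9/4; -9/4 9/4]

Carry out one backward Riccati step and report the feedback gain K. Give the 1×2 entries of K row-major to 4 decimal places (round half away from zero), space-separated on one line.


-0.8553 -0.3816

BᵀP = [-9.5000 9.0000]
S = R + BᵀPB = [1] + [37.0000] = [38.0000]
BᵀPA = [-32.5000 -14.5000]
K = S⁻¹·BᵀPA = [-0.8553 -0.3816]
A−BK = [0.2895 1.2368; 0.2105 1.2632]
AᵀP(A−BK) = [0.7664 0.4112; 0.4112 0.5296]
P' = Q + AᵀP(A−BK) = [12.0164 6.4112; 6.4112 4.5296]
tr(P') = 16.5461


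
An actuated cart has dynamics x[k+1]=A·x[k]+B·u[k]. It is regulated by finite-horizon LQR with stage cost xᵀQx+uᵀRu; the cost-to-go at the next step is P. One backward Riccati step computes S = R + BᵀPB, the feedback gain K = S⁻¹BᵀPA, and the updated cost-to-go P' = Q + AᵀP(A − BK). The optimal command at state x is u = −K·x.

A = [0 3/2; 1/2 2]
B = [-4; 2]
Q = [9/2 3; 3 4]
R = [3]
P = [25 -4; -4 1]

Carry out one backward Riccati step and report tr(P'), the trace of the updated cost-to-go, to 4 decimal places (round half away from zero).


BᵀP = [-108.0000 18.0000]
S = R + BᵀPB = [3] + [468.0000] = [471.0000]
BᵀPA = [9.0000 -126.0000]
K = S⁻¹·BᵀPA = [0.0191 -0.2675]
A−BK = [0.0764 0.4299; 0.4618 2.5350]
AᵀP(A−BK) = [0.0780 0.4076; 0.4076 2.5430]
P' = Q + AᵀP(A−BK) = [4.5780 3.4076; 3.4076 6.5430]
tr(P') = 11.1210

11.1210


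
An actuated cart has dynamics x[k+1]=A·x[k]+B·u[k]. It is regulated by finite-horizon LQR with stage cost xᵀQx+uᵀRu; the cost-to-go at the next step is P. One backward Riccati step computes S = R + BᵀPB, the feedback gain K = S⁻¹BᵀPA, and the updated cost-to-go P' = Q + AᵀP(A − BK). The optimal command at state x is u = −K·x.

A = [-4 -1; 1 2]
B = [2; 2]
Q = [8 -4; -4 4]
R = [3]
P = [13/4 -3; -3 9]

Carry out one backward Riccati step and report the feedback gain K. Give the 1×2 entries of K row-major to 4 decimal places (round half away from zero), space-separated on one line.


BᵀP = [0.5000 12.0000]
S = R + BᵀPB = [3] + [25.0000] = [28.0000]
BᵀPA = [10.0000 23.5000]
K = S⁻¹·BᵀPA = [0.3571 0.8393]
A−BK = [-4.7143 -2.6786; 0.2857 0.3214]
AᵀP(A−BK) = [81.4286 49.6071; 49.6071 31.5268]
P' = Q + AᵀP(A−BK) = [89.4286 45.6071; 45.6071 35.5268]
tr(P') = 124.9554

0.3571 0.8393


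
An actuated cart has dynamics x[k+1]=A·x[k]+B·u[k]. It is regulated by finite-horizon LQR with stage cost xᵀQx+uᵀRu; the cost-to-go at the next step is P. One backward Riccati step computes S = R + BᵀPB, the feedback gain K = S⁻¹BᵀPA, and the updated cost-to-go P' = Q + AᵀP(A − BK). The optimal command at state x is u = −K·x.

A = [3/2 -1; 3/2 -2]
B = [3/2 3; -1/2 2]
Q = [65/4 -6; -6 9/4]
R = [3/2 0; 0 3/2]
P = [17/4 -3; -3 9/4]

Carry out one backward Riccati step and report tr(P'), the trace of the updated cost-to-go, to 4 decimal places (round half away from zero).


BᵀP = [7.8750 -5.6250; 6.7500 -4.5000]
S = R + BᵀPB = [3/2 0; 0 3/2] + [14.6250 12.3750; 12.3750 11.2500] = [16.1250 12.3750; 12.3750 12.7500]
BᵀPA = [3.3750 3.3750; 3.3750 2.2500]
K = S⁻¹·BᵀPA = [0.0241 0.2895; 0.2413 -0.1046]
A−BK = [0.7399 -1.1206; 1.0295 -1.6461]
AᵀP(A−BK) = [0.2292 -0.2493; -0.2493 0.5080]
P' = Q + AᵀP(A−BK) = [16.4792 -6.2493; -6.2493 2.7580]
tr(P') = 19.2373

19.2373


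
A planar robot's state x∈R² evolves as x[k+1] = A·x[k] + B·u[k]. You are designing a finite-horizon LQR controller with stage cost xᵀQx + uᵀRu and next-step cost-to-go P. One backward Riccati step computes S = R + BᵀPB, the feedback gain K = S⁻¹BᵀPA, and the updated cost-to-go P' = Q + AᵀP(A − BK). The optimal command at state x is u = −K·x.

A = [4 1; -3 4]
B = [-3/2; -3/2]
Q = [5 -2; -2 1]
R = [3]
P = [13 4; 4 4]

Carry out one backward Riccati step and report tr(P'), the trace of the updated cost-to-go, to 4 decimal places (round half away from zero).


BᵀP = [-25.5000 -12.0000]
S = R + BᵀPB = [3] + [56.2500] = [59.2500]
BᵀPA = [-66.0000 -73.5000]
K = S⁻¹·BᵀPA = [-1.1139 -1.2405]
A−BK = [2.3291 -0.8608; -4.6709 2.1392]
AᵀP(A−BK) = [74.4810 -25.8734; -25.8734 17.8228]
P' = Q + AᵀP(A−BK) = [79.4810 -27.8734; -27.8734 18.8228]
tr(P') = 98.3038

98.3038


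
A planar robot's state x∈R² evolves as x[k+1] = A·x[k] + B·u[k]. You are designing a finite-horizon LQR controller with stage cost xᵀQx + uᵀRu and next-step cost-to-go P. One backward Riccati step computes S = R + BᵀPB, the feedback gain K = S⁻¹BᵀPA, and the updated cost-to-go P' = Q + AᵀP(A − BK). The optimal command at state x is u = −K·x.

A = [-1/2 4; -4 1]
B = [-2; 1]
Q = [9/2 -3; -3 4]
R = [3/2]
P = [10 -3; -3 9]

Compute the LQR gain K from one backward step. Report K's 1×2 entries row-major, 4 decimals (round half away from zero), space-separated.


-0.7760 -1.2320

BᵀP = [-23.0000 15.0000]
S = R + BᵀPB = [3/2] + [61.0000] = [62.5000]
BᵀPA = [-48.5000 -77.0000]
K = S⁻¹·BᵀPA = [-0.7760 -1.2320]
A−BK = [-2.0520 1.5360; -3.2240 2.2320]
AᵀP(A−BK) = [96.8640 -66.2520; -66.2520 50.1360]
P' = Q + AᵀP(A−BK) = [101.3640 -69.2520; -69.2520 54.1360]
tr(P') = 155.5000


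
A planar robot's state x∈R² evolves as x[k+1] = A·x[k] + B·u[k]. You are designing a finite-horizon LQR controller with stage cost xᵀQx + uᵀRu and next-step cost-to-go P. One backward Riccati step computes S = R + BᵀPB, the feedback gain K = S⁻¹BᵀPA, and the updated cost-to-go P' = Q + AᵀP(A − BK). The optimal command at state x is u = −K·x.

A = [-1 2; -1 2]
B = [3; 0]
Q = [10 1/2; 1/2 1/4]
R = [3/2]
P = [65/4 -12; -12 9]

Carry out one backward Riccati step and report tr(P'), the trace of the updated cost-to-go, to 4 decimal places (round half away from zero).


BᵀP = [48.7500 -36.0000]
S = R + BᵀPB = [3/2] + [146.2500] = [147.7500]
BᵀPA = [-12.7500 25.5000]
K = S⁻¹·BᵀPA = [-0.0863 0.1726]
A−BK = [-0.7411 1.4822; -1.0000 2.0000]
AᵀP(A−BK) = [0.1497 -0.2995; -0.2995 0.5990]
P' = Q + AᵀP(A−BK) = [10.1497 0.2005; 0.2005 0.8490]
tr(P') = 10.9987

10.9987


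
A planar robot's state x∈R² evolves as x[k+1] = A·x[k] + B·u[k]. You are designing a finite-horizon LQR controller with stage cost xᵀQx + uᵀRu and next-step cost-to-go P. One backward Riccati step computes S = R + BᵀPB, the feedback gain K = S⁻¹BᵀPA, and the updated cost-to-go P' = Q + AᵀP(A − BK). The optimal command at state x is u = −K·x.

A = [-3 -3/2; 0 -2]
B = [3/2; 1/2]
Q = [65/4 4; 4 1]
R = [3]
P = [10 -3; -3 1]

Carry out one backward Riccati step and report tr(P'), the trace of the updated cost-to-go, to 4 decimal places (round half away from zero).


31.5000

BᵀP = [13.5000 -4.0000]
S = R + BᵀPB = [3] + [18.2500] = [21.2500]
BᵀPA = [-40.5000 -12.2500]
K = S⁻¹·BᵀPA = [-1.9059 -0.5765]
A−BK = [-0.1412 -0.6353; 0.9529 -1.7118]
AᵀP(A−BK) = [12.8118 3.6529; 3.6529 1.4382]
P' = Q + AᵀP(A−BK) = [29.0618 7.6529; 7.6529 2.4382]
tr(P') = 31.5000


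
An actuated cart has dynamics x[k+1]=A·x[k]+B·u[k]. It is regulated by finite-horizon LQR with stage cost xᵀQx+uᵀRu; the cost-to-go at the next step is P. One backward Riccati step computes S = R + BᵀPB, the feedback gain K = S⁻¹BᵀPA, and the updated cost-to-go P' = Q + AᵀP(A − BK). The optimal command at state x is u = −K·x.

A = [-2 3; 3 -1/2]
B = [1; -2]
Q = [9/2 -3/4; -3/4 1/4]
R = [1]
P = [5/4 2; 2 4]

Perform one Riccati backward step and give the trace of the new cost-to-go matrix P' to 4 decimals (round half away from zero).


BᵀP = [-2.7500 -6.0000]
S = R + BᵀPB = [1] + [9.2500] = [10.2500]
BᵀPA = [-12.5000 -5.2500]
K = S⁻¹·BᵀPA = [-1.2195 -0.5122]
A−BK = [-0.7805 3.5122; 0.5610 -1.5244]
AᵀP(A−BK) = [1.7561 0.0976; 0.0976 3.5610]
P' = Q + AᵀP(A−BK) = [6.2561 -0.6524; -0.6524 3.8110]
tr(P') = 10.0671

10.0671


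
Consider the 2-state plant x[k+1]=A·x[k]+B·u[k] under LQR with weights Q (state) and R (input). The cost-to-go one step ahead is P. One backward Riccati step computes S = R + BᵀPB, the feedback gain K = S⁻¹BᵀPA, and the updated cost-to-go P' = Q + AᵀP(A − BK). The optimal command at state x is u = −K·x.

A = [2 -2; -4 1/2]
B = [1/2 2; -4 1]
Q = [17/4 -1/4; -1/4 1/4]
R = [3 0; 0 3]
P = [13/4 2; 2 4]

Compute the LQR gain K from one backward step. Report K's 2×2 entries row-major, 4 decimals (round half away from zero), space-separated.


1.0023 -0.2363 0.4576 -0.6984

BᵀP = [-6.3750 -15.0000; 8.5000 8.0000]
S = R + BᵀPB = [3 0; 0 3] + [56.8125 -27.7500; -27.7500 25.0000] = [59.8125 -27.7500; -27.7500 28.0000]
BᵀPA = [47.2500 5.2500; -15.0000 -13.0000]
K = S⁻¹·BᵀPA = [1.0023 -0.2363; 0.4576 -0.6984]
A−BK = [0.5836 -0.4850; -0.4485 0.2534]
AᵀP(A−BK) = [4.5065 -2.3130; -2.3130 2.1606]
P' = Q + AᵀP(A−BK) = [8.7565 -2.5630; -2.5630 2.4106]
tr(P') = 11.1672


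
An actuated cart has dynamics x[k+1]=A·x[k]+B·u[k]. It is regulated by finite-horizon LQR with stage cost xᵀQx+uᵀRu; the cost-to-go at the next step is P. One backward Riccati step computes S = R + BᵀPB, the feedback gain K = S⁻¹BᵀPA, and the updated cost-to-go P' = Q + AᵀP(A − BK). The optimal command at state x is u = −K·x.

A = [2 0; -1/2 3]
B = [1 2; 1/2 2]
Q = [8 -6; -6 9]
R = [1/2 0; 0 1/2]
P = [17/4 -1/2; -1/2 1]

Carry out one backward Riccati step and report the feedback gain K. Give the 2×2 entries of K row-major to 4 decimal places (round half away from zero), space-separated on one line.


BᵀP = [4.0000 0.0000; 7.5000 1.0000]
S = R + BᵀPB = [1/2 0; 0 1/2] + [4.0000 8.0000; 8.0000 17.0000] = [4.5000 8.0000; 8.0000 17.5000]
BᵀPA = [8.0000 0.0000; 14.5000 3.0000]
K = S⁻¹·BᵀPA = [1.6271 -1.6271; 0.0847 0.9153]
A−BK = [0.2034 -0.2034; -1.4831 1.9831]
AᵀP(A−BK) = [4.0042 -4.7542; -4.7542 6.2542]
P' = Q + AᵀP(A−BK) = [12.0042 -10.7542; -10.7542 15.2542]
tr(P') = 27.2585

1.6271 -1.6271 0.0847 0.9153


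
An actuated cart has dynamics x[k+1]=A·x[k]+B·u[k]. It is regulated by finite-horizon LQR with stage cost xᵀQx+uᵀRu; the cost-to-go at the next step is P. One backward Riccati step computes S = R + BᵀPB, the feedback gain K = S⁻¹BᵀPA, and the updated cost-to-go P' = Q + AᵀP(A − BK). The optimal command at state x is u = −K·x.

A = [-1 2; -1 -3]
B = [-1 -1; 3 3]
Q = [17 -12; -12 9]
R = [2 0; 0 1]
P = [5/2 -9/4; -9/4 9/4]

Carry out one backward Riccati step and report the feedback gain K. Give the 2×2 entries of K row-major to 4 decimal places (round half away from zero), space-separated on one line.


BᵀP = [-9.2500 9.0000; -9.2500 9.0000]
S = R + BᵀPB = [2 0; 0 1] + [36.2500 36.2500; 36.2500 36.2500] = [38.2500 36.2500; 36.2500 37.2500]
BᵀPA = [0.2500 -45.5000; 0.2500 -45.5000]
K = S⁻¹·BᵀPA = [0.0023 -0.4108; 0.0045 -0.8217]
A−BK = [-0.9932 0.7675; -1.0203 0.6975]
AᵀP(A−BK) = [0.2483 -0.1919; -0.1919 1.1710]
P' = Q + AᵀP(A−BK) = [17.2483 -12.1919; -12.1919 10.1710]
tr(P') = 27.4193

0.0023 -0.4108 0.0045 -0.8217


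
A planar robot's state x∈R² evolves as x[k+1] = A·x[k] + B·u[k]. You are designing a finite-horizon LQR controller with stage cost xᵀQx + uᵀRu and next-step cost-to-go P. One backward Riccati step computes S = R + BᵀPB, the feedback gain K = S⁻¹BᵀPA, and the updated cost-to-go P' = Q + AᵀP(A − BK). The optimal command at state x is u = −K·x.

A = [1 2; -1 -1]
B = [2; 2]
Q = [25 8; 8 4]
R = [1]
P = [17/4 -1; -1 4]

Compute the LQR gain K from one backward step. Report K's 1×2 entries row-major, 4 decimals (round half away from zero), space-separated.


BᵀP = [6.5000 6.0000]
S = R + BᵀPB = [1] + [25.0000] = [26.0000]
BᵀPA = [0.5000 7.0000]
K = S⁻¹·BᵀPA = [0.0192 0.2692]
A−BK = [0.9615 1.4615; -1.0385 -1.5385]
AᵀP(A−BK) = [10.2404 15.3654; 15.3654 23.1154]
P' = Q + AᵀP(A−BK) = [35.2404 23.3654; 23.3654 27.1154]
tr(P') = 62.3558

0.0192 0.2692


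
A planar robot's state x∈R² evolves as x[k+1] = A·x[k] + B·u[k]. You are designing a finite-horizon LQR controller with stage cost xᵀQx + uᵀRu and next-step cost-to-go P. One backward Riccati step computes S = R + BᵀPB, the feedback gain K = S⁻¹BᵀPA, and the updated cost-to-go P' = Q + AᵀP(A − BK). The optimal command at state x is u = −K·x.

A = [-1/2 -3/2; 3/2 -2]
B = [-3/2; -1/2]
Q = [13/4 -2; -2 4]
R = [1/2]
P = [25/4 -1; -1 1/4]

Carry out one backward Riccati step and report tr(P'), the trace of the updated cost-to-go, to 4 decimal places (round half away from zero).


BᵀP = [-8.8750 1.3750]
S = R + BᵀPB = [1/2] + [12.6250] = [13.1250]
BᵀPA = [6.5000 10.5625]
K = S⁻¹·BᵀPA = [0.4952 0.8048]
A−BK = [0.2429 -0.2929; 1.7476 -1.5976]
AᵀP(A−BK) = [0.4060 -0.0435; -0.0435 0.5622]
P' = Q + AᵀP(A−BK) = [3.6560 -2.0435; -2.0435 4.5622]
tr(P') = 8.2182

8.2182
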